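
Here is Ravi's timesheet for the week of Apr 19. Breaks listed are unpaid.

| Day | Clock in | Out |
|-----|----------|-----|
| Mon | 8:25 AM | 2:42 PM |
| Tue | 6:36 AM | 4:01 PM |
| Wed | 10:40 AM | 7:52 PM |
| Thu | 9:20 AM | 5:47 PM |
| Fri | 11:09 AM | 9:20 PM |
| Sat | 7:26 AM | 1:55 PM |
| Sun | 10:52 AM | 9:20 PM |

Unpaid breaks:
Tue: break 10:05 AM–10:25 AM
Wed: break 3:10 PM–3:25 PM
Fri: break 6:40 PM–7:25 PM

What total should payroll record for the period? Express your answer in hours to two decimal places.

Mon: 8:25 AM–2:42 PM = 6 h 17 min
Tue: 6:36 AM–4:01 PM = 9 h 25 min; less 20 min break → 9 h 5 min
Wed: 10:40 AM–7:52 PM = 9 h 12 min; less 15 min break → 8 h 57 min
Thu: 9:20 AM–5:47 PM = 8 h 27 min
Fri: 11:09 AM–9:20 PM = 10 h 11 min; less 45 min break → 9 h 26 min
Sat: 7:26 AM–1:55 PM = 6 h 29 min
Sun: 10:52 AM–9:20 PM = 10 h 28 min
Total: 6 h 17 min + 9 h 5 min + 8 h 57 min + 8 h 27 min + 9 h 26 min + 6 h 29 min + 10 h 28 min = 59 h 9 min.

59.15 hours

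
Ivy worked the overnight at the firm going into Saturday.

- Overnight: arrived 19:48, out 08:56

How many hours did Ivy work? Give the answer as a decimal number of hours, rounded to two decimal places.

Overnight: 19:48 → midnight = 4 h 12 min; midnight → 08:56 = 8 h 56 min; span 13 h 8 min

13.13 hours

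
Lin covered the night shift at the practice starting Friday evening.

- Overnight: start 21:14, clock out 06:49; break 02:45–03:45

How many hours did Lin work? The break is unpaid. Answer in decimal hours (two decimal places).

Overnight: 21:14 → midnight = 2 h 46 min; midnight → 06:49 = 6 h 49 min; span 9 h 35 min; less 60 min break → 8 h 35 min

8.58 hours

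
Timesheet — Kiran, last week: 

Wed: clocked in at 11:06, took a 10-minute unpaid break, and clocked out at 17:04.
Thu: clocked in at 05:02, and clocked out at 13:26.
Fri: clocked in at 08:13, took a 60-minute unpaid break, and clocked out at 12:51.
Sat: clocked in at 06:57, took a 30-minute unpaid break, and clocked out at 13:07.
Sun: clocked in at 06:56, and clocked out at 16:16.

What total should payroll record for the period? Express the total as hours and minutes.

Wed: 11:06–17:04 = 5 h 58 min; less 10 min break → 5 h 48 min
Thu: 05:02–13:26 = 8 h 24 min
Fri: 08:13–12:51 = 4 h 38 min; less 60 min break → 3 h 38 min
Sat: 06:57–13:07 = 6 h 10 min; less 30 min break → 5 h 40 min
Sun: 06:56–16:16 = 9 h 20 min
Total: 5 h 48 min + 8 h 24 min + 3 h 38 min + 5 h 40 min + 9 h 20 min = 32 h 50 min.

32 h 50 min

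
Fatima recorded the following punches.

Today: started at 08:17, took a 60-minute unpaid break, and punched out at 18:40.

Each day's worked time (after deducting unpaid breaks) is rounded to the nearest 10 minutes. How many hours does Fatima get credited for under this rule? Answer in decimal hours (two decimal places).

Today: 08:17–18:40 = 10 h 23 min − 60 min = 9 h 23 min → rounds to 9 h 20 min

9.33 hours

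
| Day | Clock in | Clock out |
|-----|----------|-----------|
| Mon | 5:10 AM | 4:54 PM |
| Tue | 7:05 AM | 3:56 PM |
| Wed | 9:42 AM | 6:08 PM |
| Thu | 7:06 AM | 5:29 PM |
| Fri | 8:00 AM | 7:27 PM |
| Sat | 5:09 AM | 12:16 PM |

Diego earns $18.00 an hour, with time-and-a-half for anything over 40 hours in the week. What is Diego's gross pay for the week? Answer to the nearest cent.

$1205.10

Mon: 5:10 AM–4:54 PM = 11 h 44 min
Tue: 7:05 AM–3:56 PM = 8 h 51 min
Wed: 9:42 AM–6:08 PM = 8 h 26 min
Thu: 7:06 AM–5:29 PM = 10 h 23 min
Fri: 8:00 AM–7:27 PM = 11 h 27 min
Sat: 5:09 AM–12:16 PM = 7 h 7 min
Total worked: 57 h 58 min = 3478 min.
Regular 40 h 0 min = 2400 min at $18.00/h; overtime 17 h 58 min = 1078 min at $27.00/h.
Pay = (2400 × $18.00 + 1078 × $27.00) ÷ 60 = $1205.10.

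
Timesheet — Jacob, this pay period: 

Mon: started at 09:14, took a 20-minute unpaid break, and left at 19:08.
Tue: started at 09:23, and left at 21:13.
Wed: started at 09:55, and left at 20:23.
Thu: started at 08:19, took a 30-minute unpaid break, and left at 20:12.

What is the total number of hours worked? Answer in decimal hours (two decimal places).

Mon: 09:14–19:08 = 9 h 54 min; less 20 min break → 9 h 34 min
Tue: 09:23–21:13 = 11 h 50 min
Wed: 09:55–20:23 = 10 h 28 min
Thu: 08:19–20:12 = 11 h 53 min; less 30 min break → 11 h 23 min
Total: 9 h 34 min + 11 h 50 min + 10 h 28 min + 11 h 23 min = 43 h 15 min.

43.25 hours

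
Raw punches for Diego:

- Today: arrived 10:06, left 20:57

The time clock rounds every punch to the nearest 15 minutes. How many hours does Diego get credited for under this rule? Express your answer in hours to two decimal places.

Today: in 10:06→10:00, out 20:57→21:00; 11 h 0 min

11.00 hours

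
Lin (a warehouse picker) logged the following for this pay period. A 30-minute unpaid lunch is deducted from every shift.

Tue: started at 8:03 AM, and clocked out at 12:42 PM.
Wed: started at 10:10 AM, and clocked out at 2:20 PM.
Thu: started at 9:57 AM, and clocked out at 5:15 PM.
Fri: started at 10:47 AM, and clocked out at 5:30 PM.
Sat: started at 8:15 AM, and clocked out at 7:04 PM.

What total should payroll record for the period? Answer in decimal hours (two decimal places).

Tue: 8:03 AM–12:42 PM = 4 h 39 min; less 30 min break → 4 h 9 min
Wed: 10:10 AM–2:20 PM = 4 h 10 min; less 30 min break → 3 h 40 min
Thu: 9:57 AM–5:15 PM = 7 h 18 min; less 30 min break → 6 h 48 min
Fri: 10:47 AM–5:30 PM = 6 h 43 min; less 30 min break → 6 h 13 min
Sat: 8:15 AM–7:04 PM = 10 h 49 min; less 30 min break → 10 h 19 min
Total: 4 h 9 min + 3 h 40 min + 6 h 48 min + 6 h 13 min + 10 h 19 min = 31 h 9 min.

31.15 hours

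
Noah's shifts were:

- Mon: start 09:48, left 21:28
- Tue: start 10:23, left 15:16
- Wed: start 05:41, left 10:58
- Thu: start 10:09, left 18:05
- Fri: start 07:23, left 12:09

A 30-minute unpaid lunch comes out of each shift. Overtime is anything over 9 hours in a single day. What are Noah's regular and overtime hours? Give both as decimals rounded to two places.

Mon: 09:48–21:28 = 11 h 40 min; less 30 min break → 11 h 10 min
Tue: 10:23–15:16 = 4 h 53 min; less 30 min break → 4 h 23 min
Wed: 05:41–10:58 = 5 h 17 min; less 30 min break → 4 h 47 min
Thu: 10:09–18:05 = 7 h 56 min; less 30 min break → 7 h 26 min
Fri: 07:23–12:09 = 4 h 46 min; less 30 min break → 4 h 16 min
Mon reg 9 h 0 min / OT 2 h 10 min; Tue reg 4 h 23 min / OT 0 h 0 min; Wed reg 4 h 47 min / OT 0 h 0 min; Thu reg 7 h 26 min / OT 0 h 0 min; Fri reg 4 h 16 min / OT 0 h 0 min.
Totals: regular 29 h 52 min, overtime 2 h 10 min.

Regular 29.87 hours, overtime 2.17 hours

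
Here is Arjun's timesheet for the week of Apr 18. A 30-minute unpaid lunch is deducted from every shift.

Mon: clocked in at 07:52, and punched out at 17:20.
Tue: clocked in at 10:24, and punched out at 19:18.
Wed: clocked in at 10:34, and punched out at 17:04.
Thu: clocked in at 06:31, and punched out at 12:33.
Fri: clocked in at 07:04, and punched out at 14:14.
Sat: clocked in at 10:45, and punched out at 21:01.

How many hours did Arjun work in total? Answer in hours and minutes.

45 h 20 min

Mon: 07:52–17:20 = 9 h 28 min; less 30 min break → 8 h 58 min
Tue: 10:24–19:18 = 8 h 54 min; less 30 min break → 8 h 24 min
Wed: 10:34–17:04 = 6 h 30 min; less 30 min break → 6 h 0 min
Thu: 06:31–12:33 = 6 h 2 min; less 30 min break → 5 h 32 min
Fri: 07:04–14:14 = 7 h 10 min; less 30 min break → 6 h 40 min
Sat: 10:45–21:01 = 10 h 16 min; less 30 min break → 9 h 46 min
Total: 8 h 58 min + 8 h 24 min + 6 h 0 min + 5 h 32 min + 6 h 40 min + 9 h 46 min = 45 h 20 min.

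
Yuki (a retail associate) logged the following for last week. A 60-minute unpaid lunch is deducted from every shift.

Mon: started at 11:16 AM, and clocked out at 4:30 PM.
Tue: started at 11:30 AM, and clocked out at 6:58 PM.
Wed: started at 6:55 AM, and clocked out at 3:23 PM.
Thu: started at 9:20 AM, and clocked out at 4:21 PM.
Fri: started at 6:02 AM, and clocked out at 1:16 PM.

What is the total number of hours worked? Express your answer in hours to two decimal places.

Mon: 11:16 AM–4:30 PM = 5 h 14 min; less 60 min break → 4 h 14 min
Tue: 11:30 AM–6:58 PM = 7 h 28 min; less 60 min break → 6 h 28 min
Wed: 6:55 AM–3:23 PM = 8 h 28 min; less 60 min break → 7 h 28 min
Thu: 9:20 AM–4:21 PM = 7 h 1 min; less 60 min break → 6 h 1 min
Fri: 6:02 AM–1:16 PM = 7 h 14 min; less 60 min break → 6 h 14 min
Total: 4 h 14 min + 6 h 28 min + 7 h 28 min + 6 h 1 min + 6 h 14 min = 30 h 25 min.

30.42 hours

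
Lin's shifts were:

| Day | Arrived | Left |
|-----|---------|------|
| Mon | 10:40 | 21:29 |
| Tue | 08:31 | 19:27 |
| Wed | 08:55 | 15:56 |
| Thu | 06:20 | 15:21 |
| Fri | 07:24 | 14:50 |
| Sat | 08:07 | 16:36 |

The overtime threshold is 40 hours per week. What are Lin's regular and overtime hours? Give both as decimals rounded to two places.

Mon: 10:40–21:29 = 10 h 49 min
Tue: 08:31–19:27 = 10 h 56 min
Wed: 08:55–15:56 = 7 h 1 min
Thu: 06:20–15:21 = 9 h 1 min
Fri: 07:24–14:50 = 7 h 26 min
Sat: 08:07–16:36 = 8 h 29 min
Total worked: 53 h 42 min = 53.70 h.
Threshold 40 h → overtime 13 h 42 min, regular 40 h 0 min.

Regular 40.00 hours, overtime 13.70 hours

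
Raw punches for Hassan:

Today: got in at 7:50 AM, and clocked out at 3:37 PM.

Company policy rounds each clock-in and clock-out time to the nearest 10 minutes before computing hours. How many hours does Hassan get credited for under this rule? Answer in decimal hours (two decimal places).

Today: in 7:50 AM→7:50 AM, out 3:37 PM→3:40 PM; 7 h 50 min

7.83 hours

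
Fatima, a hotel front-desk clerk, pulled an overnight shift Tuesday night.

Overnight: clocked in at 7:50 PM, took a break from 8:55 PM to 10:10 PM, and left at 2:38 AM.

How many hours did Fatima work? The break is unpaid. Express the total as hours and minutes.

Overnight: 7:50 PM → midnight = 4 h 10 min; midnight → 2:38 AM = 2 h 38 min; span 6 h 48 min; less 75 min break → 5 h 33 min

5 h 33 min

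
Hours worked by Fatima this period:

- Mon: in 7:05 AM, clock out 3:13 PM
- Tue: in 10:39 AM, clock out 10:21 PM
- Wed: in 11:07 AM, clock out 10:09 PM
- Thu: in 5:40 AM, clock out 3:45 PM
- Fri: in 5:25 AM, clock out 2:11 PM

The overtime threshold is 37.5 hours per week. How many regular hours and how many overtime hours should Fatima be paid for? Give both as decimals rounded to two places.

Regular 37.50 hours, overtime 12.22 hours

Mon: 7:05 AM–3:13 PM = 8 h 8 min
Tue: 10:39 AM–10:21 PM = 11 h 42 min
Wed: 11:07 AM–10:09 PM = 11 h 2 min
Thu: 5:40 AM–3:45 PM = 10 h 5 min
Fri: 5:25 AM–2:11 PM = 8 h 46 min
Total worked: 49 h 43 min = 49.72 h.
Threshold 37.5 h → overtime 12 h 13 min, regular 37 h 30 min.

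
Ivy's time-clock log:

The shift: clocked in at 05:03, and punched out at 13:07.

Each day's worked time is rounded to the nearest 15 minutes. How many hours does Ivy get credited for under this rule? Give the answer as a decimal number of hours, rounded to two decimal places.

The shift: 05:03–13:07 = 8 h 4 min → rounds to 8 h 0 min

8.00 hours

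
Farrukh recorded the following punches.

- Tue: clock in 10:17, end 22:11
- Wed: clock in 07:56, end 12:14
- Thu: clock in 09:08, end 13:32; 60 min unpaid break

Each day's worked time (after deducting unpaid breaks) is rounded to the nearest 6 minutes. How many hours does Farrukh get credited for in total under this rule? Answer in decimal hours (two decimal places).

19.60 hours

Tue: 10:17–22:11 = 11 h 54 min → rounds to 11 h 54 min
Wed: 07:56–12:14 = 4 h 18 min → rounds to 4 h 18 min
Thu: 09:08–13:32 = 4 h 24 min − 60 min = 3 h 24 min → rounds to 3 h 24 min
Total credited: 19 h 36 min.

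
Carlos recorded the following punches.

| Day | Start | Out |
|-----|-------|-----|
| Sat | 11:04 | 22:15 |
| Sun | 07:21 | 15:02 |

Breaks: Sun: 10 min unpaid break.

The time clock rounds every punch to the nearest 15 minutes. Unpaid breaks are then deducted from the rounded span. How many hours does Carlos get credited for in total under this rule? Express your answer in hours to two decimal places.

18.83 hours

Sat: in 11:04→11:00, out 22:15→22:15; 11 h 15 min
Sun: in 07:21→07:15, out 15:02→15:00; 7 h 45 min − 10 min = 7 h 35 min
Total credited: 18 h 50 min.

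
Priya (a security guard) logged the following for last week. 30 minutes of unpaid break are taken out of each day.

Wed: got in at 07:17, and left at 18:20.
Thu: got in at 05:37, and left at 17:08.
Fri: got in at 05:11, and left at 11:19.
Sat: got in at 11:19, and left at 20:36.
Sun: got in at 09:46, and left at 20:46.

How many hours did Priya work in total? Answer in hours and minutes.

46 h 29 min

Wed: 07:17–18:20 = 11 h 3 min; less 30 min break → 10 h 33 min
Thu: 05:37–17:08 = 11 h 31 min; less 30 min break → 11 h 1 min
Fri: 05:11–11:19 = 6 h 8 min; less 30 min break → 5 h 38 min
Sat: 11:19–20:36 = 9 h 17 min; less 30 min break → 8 h 47 min
Sun: 09:46–20:46 = 11 h 0 min; less 30 min break → 10 h 30 min
Total: 10 h 33 min + 11 h 1 min + 5 h 38 min + 8 h 47 min + 10 h 30 min = 46 h 29 min.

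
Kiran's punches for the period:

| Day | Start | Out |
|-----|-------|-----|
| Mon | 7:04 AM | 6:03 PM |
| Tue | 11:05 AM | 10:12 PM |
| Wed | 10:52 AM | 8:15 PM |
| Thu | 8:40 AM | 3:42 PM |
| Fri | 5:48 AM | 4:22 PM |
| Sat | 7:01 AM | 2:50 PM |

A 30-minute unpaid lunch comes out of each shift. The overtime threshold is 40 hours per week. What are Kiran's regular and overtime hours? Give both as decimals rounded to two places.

Mon: 7:04 AM–6:03 PM = 10 h 59 min; less 30 min break → 10 h 29 min
Tue: 11:05 AM–10:12 PM = 11 h 7 min; less 30 min break → 10 h 37 min
Wed: 10:52 AM–8:15 PM = 9 h 23 min; less 30 min break → 8 h 53 min
Thu: 8:40 AM–3:42 PM = 7 h 2 min; less 30 min break → 6 h 32 min
Fri: 5:48 AM–4:22 PM = 10 h 34 min; less 30 min break → 10 h 4 min
Sat: 7:01 AM–2:50 PM = 7 h 49 min; less 30 min break → 7 h 19 min
Total worked: 53 h 54 min = 53.90 h.
Threshold 40 h → overtime 13 h 54 min, regular 40 h 0 min.

Regular 40.00 hours, overtime 13.90 hours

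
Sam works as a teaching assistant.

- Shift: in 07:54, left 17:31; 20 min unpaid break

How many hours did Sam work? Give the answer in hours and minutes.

Shift: 07:54–17:31 = 9 h 37 min; less 20 min break → 9 h 17 min

9 h 17 min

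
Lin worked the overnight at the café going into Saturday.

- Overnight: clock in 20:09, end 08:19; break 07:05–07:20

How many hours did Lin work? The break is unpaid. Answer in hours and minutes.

Overnight: 20:09 → midnight = 3 h 51 min; midnight → 08:19 = 8 h 19 min; span 12 h 10 min; less 15 min break → 11 h 55 min

11 h 55 min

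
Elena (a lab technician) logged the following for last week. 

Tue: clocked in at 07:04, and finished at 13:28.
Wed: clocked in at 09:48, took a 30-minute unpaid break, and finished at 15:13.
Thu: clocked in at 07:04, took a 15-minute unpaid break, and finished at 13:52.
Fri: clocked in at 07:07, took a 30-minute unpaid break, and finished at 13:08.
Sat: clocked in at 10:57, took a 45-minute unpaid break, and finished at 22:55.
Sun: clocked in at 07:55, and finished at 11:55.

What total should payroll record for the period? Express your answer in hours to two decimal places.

38.60 hours

Tue: 07:04–13:28 = 6 h 24 min
Wed: 09:48–15:13 = 5 h 25 min; less 30 min break → 4 h 55 min
Thu: 07:04–13:52 = 6 h 48 min; less 15 min break → 6 h 33 min
Fri: 07:07–13:08 = 6 h 1 min; less 30 min break → 5 h 31 min
Sat: 10:57–22:55 = 11 h 58 min; less 45 min break → 11 h 13 min
Sun: 07:55–11:55 = 4 h 0 min
Total: 6 h 24 min + 4 h 55 min + 6 h 33 min + 5 h 31 min + 11 h 13 min + 4 h 0 min = 38 h 36 min.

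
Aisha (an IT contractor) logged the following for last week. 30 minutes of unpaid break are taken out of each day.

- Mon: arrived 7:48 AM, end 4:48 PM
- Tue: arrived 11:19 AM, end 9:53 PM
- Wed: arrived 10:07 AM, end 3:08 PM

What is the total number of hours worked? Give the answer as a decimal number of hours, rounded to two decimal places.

23.08 hours

Mon: 7:48 AM–4:48 PM = 9 h 0 min; less 30 min break → 8 h 30 min
Tue: 11:19 AM–9:53 PM = 10 h 34 min; less 30 min break → 10 h 4 min
Wed: 10:07 AM–3:08 PM = 5 h 1 min; less 30 min break → 4 h 31 min
Total: 8 h 30 min + 10 h 4 min + 4 h 31 min = 23 h 5 min.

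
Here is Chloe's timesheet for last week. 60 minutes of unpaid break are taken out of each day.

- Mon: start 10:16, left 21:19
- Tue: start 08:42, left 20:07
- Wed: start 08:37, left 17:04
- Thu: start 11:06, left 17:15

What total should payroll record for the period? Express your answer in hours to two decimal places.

33.07 hours

Mon: 10:16–21:19 = 11 h 3 min; less 60 min break → 10 h 3 min
Tue: 08:42–20:07 = 11 h 25 min; less 60 min break → 10 h 25 min
Wed: 08:37–17:04 = 8 h 27 min; less 60 min break → 7 h 27 min
Thu: 11:06–17:15 = 6 h 9 min; less 60 min break → 5 h 9 min
Total: 10 h 3 min + 10 h 25 min + 7 h 27 min + 5 h 9 min = 33 h 4 min.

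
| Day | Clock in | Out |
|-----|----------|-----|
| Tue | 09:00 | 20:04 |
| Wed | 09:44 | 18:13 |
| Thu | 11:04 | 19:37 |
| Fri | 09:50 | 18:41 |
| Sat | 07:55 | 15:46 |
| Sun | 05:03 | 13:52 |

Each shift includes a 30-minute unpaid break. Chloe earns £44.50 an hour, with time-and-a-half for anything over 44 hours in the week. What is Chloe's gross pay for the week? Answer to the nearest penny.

£2399.66

Tue: 09:00–20:04 = 11 h 4 min; less 30 min break → 10 h 34 min
Wed: 09:44–18:13 = 8 h 29 min; less 30 min break → 7 h 59 min
Thu: 11:04–19:37 = 8 h 33 min; less 30 min break → 8 h 3 min
Fri: 09:50–18:41 = 8 h 51 min; less 30 min break → 8 h 21 min
Sat: 07:55–15:46 = 7 h 51 min; less 30 min break → 7 h 21 min
Sun: 05:03–13:52 = 8 h 49 min; less 30 min break → 8 h 19 min
Total worked: 50 h 37 min = 3037 min.
Regular 44 h 0 min = 2640 min at £44.50/h; overtime 6 h 37 min = 397 min at £66.75/h.
Pay = (2640 × £44.50 + 397 × £66.75) ÷ 60 = £2399.66.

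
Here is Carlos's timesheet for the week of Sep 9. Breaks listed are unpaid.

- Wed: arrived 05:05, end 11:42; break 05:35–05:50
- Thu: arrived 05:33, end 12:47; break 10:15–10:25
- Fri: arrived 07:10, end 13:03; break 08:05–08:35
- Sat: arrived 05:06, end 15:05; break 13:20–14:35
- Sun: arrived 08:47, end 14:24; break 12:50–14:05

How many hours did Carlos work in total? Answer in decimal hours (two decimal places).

Wed: 05:05–11:42 = 6 h 37 min; less 15 min break → 6 h 22 min
Thu: 05:33–12:47 = 7 h 14 min; less 10 min break → 7 h 4 min
Fri: 07:10–13:03 = 5 h 53 min; less 30 min break → 5 h 23 min
Sat: 05:06–15:05 = 9 h 59 min; less 75 min break → 8 h 44 min
Sun: 08:47–14:24 = 5 h 37 min; less 75 min break → 4 h 22 min
Total: 6 h 22 min + 7 h 4 min + 5 h 23 min + 8 h 44 min + 4 h 22 min = 31 h 55 min.

31.92 hours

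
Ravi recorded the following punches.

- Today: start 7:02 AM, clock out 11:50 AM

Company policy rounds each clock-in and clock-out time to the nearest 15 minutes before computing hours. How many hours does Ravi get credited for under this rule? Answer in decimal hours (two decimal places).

4.75 hours

Today: in 7:02 AM→7:00 AM, out 11:50 AM→11:45 AM; 4 h 45 min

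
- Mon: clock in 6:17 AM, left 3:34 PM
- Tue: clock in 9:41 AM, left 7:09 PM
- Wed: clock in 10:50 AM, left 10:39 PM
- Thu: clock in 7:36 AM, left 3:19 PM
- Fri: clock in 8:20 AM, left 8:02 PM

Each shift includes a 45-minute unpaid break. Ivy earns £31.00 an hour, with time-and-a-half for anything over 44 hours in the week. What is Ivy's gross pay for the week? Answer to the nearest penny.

£1467.85

Mon: 6:17 AM–3:34 PM = 9 h 17 min; less 45 min break → 8 h 32 min
Tue: 9:41 AM–7:09 PM = 9 h 28 min; less 45 min break → 8 h 43 min
Wed: 10:50 AM–10:39 PM = 11 h 49 min; less 45 min break → 11 h 4 min
Thu: 7:36 AM–3:19 PM = 7 h 43 min; less 45 min break → 6 h 58 min
Fri: 8:20 AM–8:02 PM = 11 h 42 min; less 45 min break → 10 h 57 min
Total worked: 46 h 14 min = 2774 min.
Regular 44 h 0 min = 2640 min at £31.00/h; overtime 2 h 14 min = 134 min at £46.50/h.
Pay = (2640 × £31.00 + 134 × £46.50) ÷ 60 = £1467.85.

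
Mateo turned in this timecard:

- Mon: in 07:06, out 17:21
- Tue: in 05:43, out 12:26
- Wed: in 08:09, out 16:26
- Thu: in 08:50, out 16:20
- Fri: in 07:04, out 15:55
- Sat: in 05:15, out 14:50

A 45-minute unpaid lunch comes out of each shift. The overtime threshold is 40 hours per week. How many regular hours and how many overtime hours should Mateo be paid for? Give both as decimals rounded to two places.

Regular 40.00 hours, overtime 6.68 hours

Mon: 07:06–17:21 = 10 h 15 min; less 45 min break → 9 h 30 min
Tue: 05:43–12:26 = 6 h 43 min; less 45 min break → 5 h 58 min
Wed: 08:09–16:26 = 8 h 17 min; less 45 min break → 7 h 32 min
Thu: 08:50–16:20 = 7 h 30 min; less 45 min break → 6 h 45 min
Fri: 07:04–15:55 = 8 h 51 min; less 45 min break → 8 h 6 min
Sat: 05:15–14:50 = 9 h 35 min; less 45 min break → 8 h 50 min
Total worked: 46 h 41 min = 46.68 h.
Threshold 40 h → overtime 6 h 41 min, regular 40 h 0 min.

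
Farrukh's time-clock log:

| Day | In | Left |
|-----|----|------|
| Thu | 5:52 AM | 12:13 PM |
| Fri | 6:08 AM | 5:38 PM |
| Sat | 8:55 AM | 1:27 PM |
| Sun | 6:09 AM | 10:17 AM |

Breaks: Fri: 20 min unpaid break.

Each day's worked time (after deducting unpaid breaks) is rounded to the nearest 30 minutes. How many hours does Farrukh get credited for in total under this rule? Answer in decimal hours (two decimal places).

Thu: 5:52 AM–12:13 PM = 6 h 21 min → rounds to 6 h 30 min
Fri: 6:08 AM–5:38 PM = 11 h 30 min − 20 min = 11 h 10 min → rounds to 11 h 0 min
Sat: 8:55 AM–1:27 PM = 4 h 32 min → rounds to 4 h 30 min
Sun: 6:09 AM–10:17 AM = 4 h 8 min → rounds to 4 h 0 min
Total credited: 26 h 0 min.

26.00 hours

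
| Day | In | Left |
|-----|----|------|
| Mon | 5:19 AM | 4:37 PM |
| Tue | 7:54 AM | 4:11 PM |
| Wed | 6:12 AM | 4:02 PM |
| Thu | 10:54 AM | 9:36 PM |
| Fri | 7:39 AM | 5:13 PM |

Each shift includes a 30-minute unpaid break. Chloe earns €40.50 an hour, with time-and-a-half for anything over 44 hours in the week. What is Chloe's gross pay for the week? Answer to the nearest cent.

€1975.39

Mon: 5:19 AM–4:37 PM = 11 h 18 min; less 30 min break → 10 h 48 min
Tue: 7:54 AM–4:11 PM = 8 h 17 min; less 30 min break → 7 h 47 min
Wed: 6:12 AM–4:02 PM = 9 h 50 min; less 30 min break → 9 h 20 min
Thu: 10:54 AM–9:36 PM = 10 h 42 min; less 30 min break → 10 h 12 min
Fri: 7:39 AM–5:13 PM = 9 h 34 min; less 30 min break → 9 h 4 min
Total worked: 47 h 11 min = 2831 min.
Regular 44 h 0 min = 2640 min at €40.50/h; overtime 3 h 11 min = 191 min at €60.75/h.
Pay = (2640 × €40.50 + 191 × €60.75) ÷ 60 = €1975.39.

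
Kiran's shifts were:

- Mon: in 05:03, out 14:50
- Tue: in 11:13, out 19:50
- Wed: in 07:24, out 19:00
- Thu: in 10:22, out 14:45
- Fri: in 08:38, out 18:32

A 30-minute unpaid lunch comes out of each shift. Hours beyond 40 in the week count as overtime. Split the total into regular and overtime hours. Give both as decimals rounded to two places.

Mon: 05:03–14:50 = 9 h 47 min; less 30 min break → 9 h 17 min
Tue: 11:13–19:50 = 8 h 37 min; less 30 min break → 8 h 7 min
Wed: 07:24–19:00 = 11 h 36 min; less 30 min break → 11 h 6 min
Thu: 10:22–14:45 = 4 h 23 min; less 30 min break → 3 h 53 min
Fri: 08:38–18:32 = 9 h 54 min; less 30 min break → 9 h 24 min
Total worked: 41 h 47 min = 41.78 h.
Threshold 40 h → overtime 1 h 47 min, regular 40 h 0 min.

Regular 40.00 hours, overtime 1.78 hours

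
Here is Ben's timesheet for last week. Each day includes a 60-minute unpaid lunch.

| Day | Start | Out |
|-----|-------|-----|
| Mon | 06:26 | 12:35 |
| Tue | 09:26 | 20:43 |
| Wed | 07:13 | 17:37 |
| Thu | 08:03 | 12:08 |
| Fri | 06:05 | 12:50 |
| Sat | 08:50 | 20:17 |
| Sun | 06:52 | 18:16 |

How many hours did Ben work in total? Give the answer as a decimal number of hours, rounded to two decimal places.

Mon: 06:26–12:35 = 6 h 9 min; less 60 min break → 5 h 9 min
Tue: 09:26–20:43 = 11 h 17 min; less 60 min break → 10 h 17 min
Wed: 07:13–17:37 = 10 h 24 min; less 60 min break → 9 h 24 min
Thu: 08:03–12:08 = 4 h 5 min; less 60 min break → 3 h 5 min
Fri: 06:05–12:50 = 6 h 45 min; less 60 min break → 5 h 45 min
Sat: 08:50–20:17 = 11 h 27 min; less 60 min break → 10 h 27 min
Sun: 06:52–18:16 = 11 h 24 min; less 60 min break → 10 h 24 min
Total: 5 h 9 min + 10 h 17 min + 9 h 24 min + 3 h 5 min + 5 h 45 min + 10 h 27 min + 10 h 24 min = 54 h 31 min.

54.52 hours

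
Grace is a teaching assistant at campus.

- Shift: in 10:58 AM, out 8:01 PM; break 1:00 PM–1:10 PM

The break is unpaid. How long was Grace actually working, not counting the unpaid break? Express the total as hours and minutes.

8 h 53 min

Shift: 10:58 AM–8:01 PM = 9 h 3 min; less 10 min break → 8 h 53 min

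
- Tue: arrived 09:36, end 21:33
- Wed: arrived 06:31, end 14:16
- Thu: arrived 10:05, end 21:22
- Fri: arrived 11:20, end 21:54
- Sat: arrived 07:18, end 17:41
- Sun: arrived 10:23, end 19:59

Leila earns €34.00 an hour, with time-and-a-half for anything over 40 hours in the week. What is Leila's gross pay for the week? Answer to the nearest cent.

Tue: 09:36–21:33 = 11 h 57 min
Wed: 06:31–14:16 = 7 h 45 min
Thu: 10:05–21:22 = 11 h 17 min
Fri: 11:20–21:54 = 10 h 34 min
Sat: 07:18–17:41 = 10 h 23 min
Sun: 10:23–19:59 = 9 h 36 min
Total worked: 61 h 32 min = 3692 min.
Regular 40 h 0 min = 2400 min at €34.00/h; overtime 21 h 32 min = 1292 min at €51.00/h.
Pay = (2400 × €34.00 + 1292 × €51.00) ÷ 60 = €2458.20.

€2458.20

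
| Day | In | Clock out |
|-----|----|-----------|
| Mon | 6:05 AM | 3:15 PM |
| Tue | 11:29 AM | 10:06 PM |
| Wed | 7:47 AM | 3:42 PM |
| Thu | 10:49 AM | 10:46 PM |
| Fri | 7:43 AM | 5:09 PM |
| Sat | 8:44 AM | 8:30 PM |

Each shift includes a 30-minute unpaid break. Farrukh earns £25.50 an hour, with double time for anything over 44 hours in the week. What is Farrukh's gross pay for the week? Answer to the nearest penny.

£1828.35

Mon: 6:05 AM–3:15 PM = 9 h 10 min; less 30 min break → 8 h 40 min
Tue: 11:29 AM–10:06 PM = 10 h 37 min; less 30 min break → 10 h 7 min
Wed: 7:47 AM–3:42 PM = 7 h 55 min; less 30 min break → 7 h 25 min
Thu: 10:49 AM–10:46 PM = 11 h 57 min; less 30 min break → 11 h 27 min
Fri: 7:43 AM–5:09 PM = 9 h 26 min; less 30 min break → 8 h 56 min
Sat: 8:44 AM–8:30 PM = 11 h 46 min; less 30 min break → 11 h 16 min
Total worked: 57 h 51 min = 3471 min.
Regular 44 h 0 min = 2640 min at £25.50/h; overtime 13 h 51 min = 831 min at £51.00/h.
Pay = (2640 × £25.50 + 831 × £51.00) ÷ 60 = £1828.35.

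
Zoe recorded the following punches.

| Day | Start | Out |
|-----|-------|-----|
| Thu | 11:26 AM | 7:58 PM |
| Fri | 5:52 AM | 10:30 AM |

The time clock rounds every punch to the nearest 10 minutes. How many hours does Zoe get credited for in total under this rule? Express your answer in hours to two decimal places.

Thu: in 11:26 AM→11:30 AM, out 7:58 PM→8:00 PM; 8 h 30 min
Fri: in 5:52 AM→5:50 AM, out 10:30 AM→10:30 AM; 4 h 40 min
Total credited: 13 h 10 min.

13.17 hours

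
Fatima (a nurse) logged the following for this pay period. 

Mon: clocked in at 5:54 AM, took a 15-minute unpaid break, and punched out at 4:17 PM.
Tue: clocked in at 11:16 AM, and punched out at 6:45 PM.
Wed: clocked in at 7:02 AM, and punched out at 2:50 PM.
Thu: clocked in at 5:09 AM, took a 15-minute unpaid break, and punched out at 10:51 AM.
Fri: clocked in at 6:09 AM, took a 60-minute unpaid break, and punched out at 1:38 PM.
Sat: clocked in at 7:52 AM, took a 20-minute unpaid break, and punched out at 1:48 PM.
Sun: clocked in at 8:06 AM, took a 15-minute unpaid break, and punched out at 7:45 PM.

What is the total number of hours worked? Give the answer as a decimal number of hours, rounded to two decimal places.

Mon: 5:54 AM–4:17 PM = 10 h 23 min; less 15 min break → 10 h 8 min
Tue: 11:16 AM–6:45 PM = 7 h 29 min
Wed: 7:02 AM–2:50 PM = 7 h 48 min
Thu: 5:09 AM–10:51 AM = 5 h 42 min; less 15 min break → 5 h 27 min
Fri: 6:09 AM–1:38 PM = 7 h 29 min; less 60 min break → 6 h 29 min
Sat: 7:52 AM–1:48 PM = 5 h 56 min; less 20 min break → 5 h 36 min
Sun: 8:06 AM–7:45 PM = 11 h 39 min; less 15 min break → 11 h 24 min
Total: 10 h 8 min + 7 h 29 min + 7 h 48 min + 5 h 27 min + 6 h 29 min + 5 h 36 min + 11 h 24 min = 54 h 21 min.

54.35 hours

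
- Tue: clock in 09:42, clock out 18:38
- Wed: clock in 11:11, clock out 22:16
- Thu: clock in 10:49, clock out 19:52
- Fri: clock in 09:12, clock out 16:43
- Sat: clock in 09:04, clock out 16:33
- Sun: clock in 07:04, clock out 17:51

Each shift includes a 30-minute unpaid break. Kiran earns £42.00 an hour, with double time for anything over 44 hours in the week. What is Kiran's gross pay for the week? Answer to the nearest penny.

£2507.40

Tue: 09:42–18:38 = 8 h 56 min; less 30 min break → 8 h 26 min
Wed: 11:11–22:16 = 11 h 5 min; less 30 min break → 10 h 35 min
Thu: 10:49–19:52 = 9 h 3 min; less 30 min break → 8 h 33 min
Fri: 09:12–16:43 = 7 h 31 min; less 30 min break → 7 h 1 min
Sat: 09:04–16:33 = 7 h 29 min; less 30 min break → 6 h 59 min
Sun: 07:04–17:51 = 10 h 47 min; less 30 min break → 10 h 17 min
Total worked: 51 h 51 min = 3111 min.
Regular 44 h 0 min = 2640 min at £42.00/h; overtime 7 h 51 min = 471 min at £84.00/h.
Pay = (2640 × £42.00 + 471 × £84.00) ÷ 60 = £2507.40.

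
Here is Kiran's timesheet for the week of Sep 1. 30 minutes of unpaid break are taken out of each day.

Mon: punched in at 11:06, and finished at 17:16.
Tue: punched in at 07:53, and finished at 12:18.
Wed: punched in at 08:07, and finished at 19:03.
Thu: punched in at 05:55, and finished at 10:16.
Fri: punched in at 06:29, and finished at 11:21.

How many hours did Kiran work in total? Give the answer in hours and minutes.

Mon: 11:06–17:16 = 6 h 10 min; less 30 min break → 5 h 40 min
Tue: 07:53–12:18 = 4 h 25 min; less 30 min break → 3 h 55 min
Wed: 08:07–19:03 = 10 h 56 min; less 30 min break → 10 h 26 min
Thu: 05:55–10:16 = 4 h 21 min; less 30 min break → 3 h 51 min
Fri: 06:29–11:21 = 4 h 52 min; less 30 min break → 4 h 22 min
Total: 5 h 40 min + 3 h 55 min + 10 h 26 min + 3 h 51 min + 4 h 22 min = 28 h 14 min.

28 h 14 min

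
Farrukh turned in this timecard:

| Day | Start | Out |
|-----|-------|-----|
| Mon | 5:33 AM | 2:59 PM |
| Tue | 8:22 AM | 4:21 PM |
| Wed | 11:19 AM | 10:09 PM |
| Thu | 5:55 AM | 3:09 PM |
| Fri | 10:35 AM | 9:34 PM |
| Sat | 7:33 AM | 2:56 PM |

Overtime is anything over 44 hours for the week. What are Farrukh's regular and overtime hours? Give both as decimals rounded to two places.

Mon: 5:33 AM–2:59 PM = 9 h 26 min
Tue: 8:22 AM–4:21 PM = 7 h 59 min
Wed: 11:19 AM–10:09 PM = 10 h 50 min
Thu: 5:55 AM–3:09 PM = 9 h 14 min
Fri: 10:35 AM–9:34 PM = 10 h 59 min
Sat: 7:33 AM–2:56 PM = 7 h 23 min
Total worked: 55 h 51 min = 55.85 h.
Threshold 44 h → overtime 11 h 51 min, regular 44 h 0 min.

Regular 44.00 hours, overtime 11.85 hours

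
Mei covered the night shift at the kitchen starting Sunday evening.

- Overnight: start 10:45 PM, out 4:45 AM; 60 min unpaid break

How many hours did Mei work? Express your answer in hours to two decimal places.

5.00 hours

Overnight: 10:45 PM → midnight = 1 h 15 min; midnight → 4:45 AM = 4 h 45 min; span 6 h 0 min; less 60 min break → 5 h 0 min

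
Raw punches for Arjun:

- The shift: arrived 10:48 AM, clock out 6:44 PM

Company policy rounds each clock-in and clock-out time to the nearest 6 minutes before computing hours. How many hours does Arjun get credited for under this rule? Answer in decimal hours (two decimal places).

The shift: in 10:48 AM→10:48 AM, out 6:44 PM→6:42 PM; 7 h 54 min

7.90 hours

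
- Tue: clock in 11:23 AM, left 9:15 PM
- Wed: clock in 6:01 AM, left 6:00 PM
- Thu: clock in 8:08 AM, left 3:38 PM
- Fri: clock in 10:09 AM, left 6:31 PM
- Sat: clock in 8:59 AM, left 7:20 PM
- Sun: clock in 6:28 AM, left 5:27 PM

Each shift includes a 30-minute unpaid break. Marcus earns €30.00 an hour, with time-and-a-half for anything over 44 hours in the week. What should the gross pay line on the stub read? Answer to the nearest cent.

€1862.25

Tue: 11:23 AM–9:15 PM = 9 h 52 min; less 30 min break → 9 h 22 min
Wed: 6:01 AM–6:00 PM = 11 h 59 min; less 30 min break → 11 h 29 min
Thu: 8:08 AM–3:38 PM = 7 h 30 min; less 30 min break → 7 h 0 min
Fri: 10:09 AM–6:31 PM = 8 h 22 min; less 30 min break → 7 h 52 min
Sat: 8:59 AM–7:20 PM = 10 h 21 min; less 30 min break → 9 h 51 min
Sun: 6:28 AM–5:27 PM = 10 h 59 min; less 30 min break → 10 h 29 min
Total worked: 56 h 3 min = 3363 min.
Regular 44 h 0 min = 2640 min at €30.00/h; overtime 12 h 3 min = 723 min at €45.00/h.
Pay = (2640 × €30.00 + 723 × €45.00) ÷ 60 = €1862.25.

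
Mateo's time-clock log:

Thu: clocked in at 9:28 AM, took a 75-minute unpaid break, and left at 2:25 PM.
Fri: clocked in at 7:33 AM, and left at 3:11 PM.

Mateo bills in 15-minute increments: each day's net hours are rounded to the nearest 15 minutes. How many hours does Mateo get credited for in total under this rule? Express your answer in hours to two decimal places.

11.50 hours

Thu: 9:28 AM–2:25 PM = 4 h 57 min − 75 min = 3 h 42 min → rounds to 3 h 45 min
Fri: 7:33 AM–3:11 PM = 7 h 38 min → rounds to 7 h 45 min
Total credited: 11 h 30 min.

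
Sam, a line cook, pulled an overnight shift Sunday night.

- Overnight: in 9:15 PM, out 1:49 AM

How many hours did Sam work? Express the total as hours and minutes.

Overnight: 9:15 PM → midnight = 2 h 45 min; midnight → 1:49 AM = 1 h 49 min; span 4 h 34 min

4 h 34 min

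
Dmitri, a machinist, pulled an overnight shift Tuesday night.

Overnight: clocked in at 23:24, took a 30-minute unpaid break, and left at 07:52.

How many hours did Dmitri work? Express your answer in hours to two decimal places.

Overnight: 23:24 → midnight = 0 h 36 min; midnight → 07:52 = 7 h 52 min; span 8 h 28 min; less 30 min break → 7 h 58 min

7.97 hours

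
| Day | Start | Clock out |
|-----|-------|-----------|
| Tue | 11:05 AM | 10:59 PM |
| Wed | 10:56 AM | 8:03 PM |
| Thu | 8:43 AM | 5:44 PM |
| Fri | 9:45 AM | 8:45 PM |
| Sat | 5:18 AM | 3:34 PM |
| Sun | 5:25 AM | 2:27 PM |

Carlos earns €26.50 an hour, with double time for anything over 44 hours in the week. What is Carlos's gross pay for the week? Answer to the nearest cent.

Tue: 11:05 AM–10:59 PM = 11 h 54 min
Wed: 10:56 AM–8:03 PM = 9 h 7 min
Thu: 8:43 AM–5:44 PM = 9 h 1 min
Fri: 9:45 AM–8:45 PM = 11 h 0 min
Sat: 5:18 AM–3:34 PM = 10 h 16 min
Sun: 5:25 AM–2:27 PM = 9 h 2 min
Total worked: 60 h 20 min = 3620 min.
Regular 44 h 0 min = 2640 min at €26.50/h; overtime 16 h 20 min = 980 min at €53.00/h.
Pay = (2640 × €26.50 + 980 × €53.00) ÷ 60 = €2031.67.

€2031.67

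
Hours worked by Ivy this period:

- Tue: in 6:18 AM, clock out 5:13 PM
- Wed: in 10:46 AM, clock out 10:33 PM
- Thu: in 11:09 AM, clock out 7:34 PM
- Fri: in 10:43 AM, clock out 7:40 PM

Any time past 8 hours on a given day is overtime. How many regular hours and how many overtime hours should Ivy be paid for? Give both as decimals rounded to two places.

Tue: 6:18 AM–5:13 PM = 10 h 55 min
Wed: 10:46 AM–10:33 PM = 11 h 47 min
Thu: 11:09 AM–7:34 PM = 8 h 25 min
Fri: 10:43 AM–7:40 PM = 8 h 57 min
Tue reg 8 h 0 min / OT 2 h 55 min; Wed reg 8 h 0 min / OT 3 h 47 min; Thu reg 8 h 0 min / OT 0 h 25 min; Fri reg 8 h 0 min / OT 0 h 57 min.
Totals: regular 32 h 0 min, overtime 8 h 4 min.

Regular 32.00 hours, overtime 8.07 hours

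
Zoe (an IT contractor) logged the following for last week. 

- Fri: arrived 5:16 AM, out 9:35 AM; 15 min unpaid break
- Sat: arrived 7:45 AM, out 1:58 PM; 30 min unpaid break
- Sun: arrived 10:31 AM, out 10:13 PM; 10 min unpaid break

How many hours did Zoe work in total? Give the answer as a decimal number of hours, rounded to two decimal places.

21.32 hours

Fri: 5:16 AM–9:35 AM = 4 h 19 min; less 15 min break → 4 h 4 min
Sat: 7:45 AM–1:58 PM = 6 h 13 min; less 30 min break → 5 h 43 min
Sun: 10:31 AM–10:13 PM = 11 h 42 min; less 10 min break → 11 h 32 min
Total: 4 h 4 min + 5 h 43 min + 11 h 32 min = 21 h 19 min.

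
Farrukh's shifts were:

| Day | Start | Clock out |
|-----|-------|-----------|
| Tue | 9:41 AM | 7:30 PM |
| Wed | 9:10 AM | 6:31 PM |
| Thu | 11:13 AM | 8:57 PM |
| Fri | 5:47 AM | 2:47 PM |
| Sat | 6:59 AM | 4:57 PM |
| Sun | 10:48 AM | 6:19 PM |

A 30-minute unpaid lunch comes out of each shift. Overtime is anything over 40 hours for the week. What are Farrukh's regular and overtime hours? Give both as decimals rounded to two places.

Regular 40.00 hours, overtime 12.38 hours

Tue: 9:41 AM–7:30 PM = 9 h 49 min; less 30 min break → 9 h 19 min
Wed: 9:10 AM–6:31 PM = 9 h 21 min; less 30 min break → 8 h 51 min
Thu: 11:13 AM–8:57 PM = 9 h 44 min; less 30 min break → 9 h 14 min
Fri: 5:47 AM–2:47 PM = 9 h 0 min; less 30 min break → 8 h 30 min
Sat: 6:59 AM–4:57 PM = 9 h 58 min; less 30 min break → 9 h 28 min
Sun: 10:48 AM–6:19 PM = 7 h 31 min; less 30 min break → 7 h 1 min
Total worked: 52 h 23 min = 52.38 h.
Threshold 40 h → overtime 12 h 23 min, regular 40 h 0 min.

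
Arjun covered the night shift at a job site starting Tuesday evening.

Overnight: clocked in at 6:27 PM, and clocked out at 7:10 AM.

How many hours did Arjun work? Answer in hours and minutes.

Overnight: 6:27 PM → midnight = 5 h 33 min; midnight → 7:10 AM = 7 h 10 min; span 12 h 43 min

12 h 43 min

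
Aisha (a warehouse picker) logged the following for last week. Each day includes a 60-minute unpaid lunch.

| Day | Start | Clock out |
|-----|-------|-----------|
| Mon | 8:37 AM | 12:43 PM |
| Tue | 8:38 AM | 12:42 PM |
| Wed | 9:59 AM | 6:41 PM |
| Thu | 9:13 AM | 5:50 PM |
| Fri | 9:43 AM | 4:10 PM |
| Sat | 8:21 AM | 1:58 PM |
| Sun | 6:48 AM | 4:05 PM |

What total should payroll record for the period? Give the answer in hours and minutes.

39 h 50 min

Mon: 8:37 AM–12:43 PM = 4 h 6 min; less 60 min break → 3 h 6 min
Tue: 8:38 AM–12:42 PM = 4 h 4 min; less 60 min break → 3 h 4 min
Wed: 9:59 AM–6:41 PM = 8 h 42 min; less 60 min break → 7 h 42 min
Thu: 9:13 AM–5:50 PM = 8 h 37 min; less 60 min break → 7 h 37 min
Fri: 9:43 AM–4:10 PM = 6 h 27 min; less 60 min break → 5 h 27 min
Sat: 8:21 AM–1:58 PM = 5 h 37 min; less 60 min break → 4 h 37 min
Sun: 6:48 AM–4:05 PM = 9 h 17 min; less 60 min break → 8 h 17 min
Total: 3 h 6 min + 3 h 4 min + 7 h 42 min + 7 h 37 min + 5 h 27 min + 4 h 37 min + 8 h 17 min = 39 h 50 min.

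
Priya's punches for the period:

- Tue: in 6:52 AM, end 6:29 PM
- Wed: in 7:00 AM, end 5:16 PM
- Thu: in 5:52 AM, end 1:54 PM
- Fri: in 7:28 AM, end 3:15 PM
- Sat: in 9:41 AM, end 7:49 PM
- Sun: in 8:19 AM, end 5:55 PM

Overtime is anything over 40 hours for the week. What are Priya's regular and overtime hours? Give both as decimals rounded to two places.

Regular 40.00 hours, overtime 17.43 hours

Tue: 6:52 AM–6:29 PM = 11 h 37 min
Wed: 7:00 AM–5:16 PM = 10 h 16 min
Thu: 5:52 AM–1:54 PM = 8 h 2 min
Fri: 7:28 AM–3:15 PM = 7 h 47 min
Sat: 9:41 AM–7:49 PM = 10 h 8 min
Sun: 8:19 AM–5:55 PM = 9 h 36 min
Total worked: 57 h 26 min = 57.43 h.
Threshold 40 h → overtime 17 h 26 min, regular 40 h 0 min.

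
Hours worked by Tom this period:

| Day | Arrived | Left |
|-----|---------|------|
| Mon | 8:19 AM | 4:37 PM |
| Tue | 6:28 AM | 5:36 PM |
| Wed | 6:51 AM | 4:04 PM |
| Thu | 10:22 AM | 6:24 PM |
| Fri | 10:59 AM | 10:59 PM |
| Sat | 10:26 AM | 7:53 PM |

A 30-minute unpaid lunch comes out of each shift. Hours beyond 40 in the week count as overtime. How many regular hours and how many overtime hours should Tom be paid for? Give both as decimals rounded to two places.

Regular 40.00 hours, overtime 15.13 hours

Mon: 8:19 AM–4:37 PM = 8 h 18 min; less 30 min break → 7 h 48 min
Tue: 6:28 AM–5:36 PM = 11 h 8 min; less 30 min break → 10 h 38 min
Wed: 6:51 AM–4:04 PM = 9 h 13 min; less 30 min break → 8 h 43 min
Thu: 10:22 AM–6:24 PM = 8 h 2 min; less 30 min break → 7 h 32 min
Fri: 10:59 AM–10:59 PM = 12 h 0 min; less 30 min break → 11 h 30 min
Sat: 10:26 AM–7:53 PM = 9 h 27 min; less 30 min break → 8 h 57 min
Total worked: 55 h 8 min = 55.13 h.
Threshold 40 h → overtime 15 h 8 min, regular 40 h 0 min.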